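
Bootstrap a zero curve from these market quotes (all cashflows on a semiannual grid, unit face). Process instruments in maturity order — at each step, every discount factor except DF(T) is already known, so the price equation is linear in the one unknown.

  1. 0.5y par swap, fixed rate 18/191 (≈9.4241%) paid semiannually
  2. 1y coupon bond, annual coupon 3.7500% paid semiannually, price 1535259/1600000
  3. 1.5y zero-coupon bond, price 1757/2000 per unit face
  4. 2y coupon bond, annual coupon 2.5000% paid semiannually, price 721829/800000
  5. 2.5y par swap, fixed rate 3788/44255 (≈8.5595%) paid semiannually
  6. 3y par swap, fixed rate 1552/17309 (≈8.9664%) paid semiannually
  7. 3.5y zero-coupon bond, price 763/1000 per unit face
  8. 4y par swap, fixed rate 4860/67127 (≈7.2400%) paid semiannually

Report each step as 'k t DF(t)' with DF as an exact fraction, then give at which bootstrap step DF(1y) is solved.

1 1/2 191/200
2 1 9243/10000
3 3/2 1757/2000
4 2 8571/10000
5 5/2 4053/5000
6 3 959/1250
7 7/2 763/1000
8 4 757/1000
DF(1y) is solved at step 2

step 1 [0.5y] swap r/2=9/191: DF=(1 − 9/191·(0))/(1+9/191) = 191/200 ≈ 0.955000
step 2 [1y] bond c/2=3/160: DF=(1535259/1600000 − 3/160·(0.955000))/(1+3/160) = 9243/10000 ≈ 0.924300
step 3 [1.5y] zero: DF = P = 1757/2000 ≈ 0.878500
step 4 [2y] bond c/2=1/80: DF=(721829/800000 − 1/80·(0.955000+0.924300+0.878500))/(1+1/80) = 8571/10000 ≈ 0.857100
step 5 [2.5y] swap r/2=1894/44255: DF=(1 − 1894/44255·(0.955000+0.924300+0.878500+0.857100))/(1+1894/44255) = 4053/5000 ≈ 0.810600
step 6 [3y] swap r/2=776/17309: DF=(1 − 776/17309·(0.955000+0.924300+0.878500+0.857100+0.810600))/(1+776/17309) = 959/1250 ≈ 0.767200
step 7 [3.5y] zero: DF = P = 763/1000 ≈ 0.763000
step 8 [4y] swap r/2=2430/67127: DF=(1 − 2430/67127·(0.955000+0.924300+0.878500+0.857100+0.810600+0.767200+0.763000))/(1+2430/67127) = 757/1000 ≈ 0.757000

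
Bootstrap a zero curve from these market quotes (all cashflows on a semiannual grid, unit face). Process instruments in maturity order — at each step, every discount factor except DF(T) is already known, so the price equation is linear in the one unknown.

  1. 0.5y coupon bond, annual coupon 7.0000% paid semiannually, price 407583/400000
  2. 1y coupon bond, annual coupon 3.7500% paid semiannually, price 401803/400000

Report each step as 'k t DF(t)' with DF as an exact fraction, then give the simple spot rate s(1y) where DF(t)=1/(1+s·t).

step 1 [0.5y] bond c/2=7/200: DF=(407583/400000 − 7/200·(0))/(1+7/200) = 1969/2000 ≈ 0.984500
step 2 [1y] bond c/2=3/160: DF=(401803/400000 − 3/160·(0.984500))/(1+3/160) = 9679/10000 ≈ 0.967900

1 1/2 1969/2000
2 1 9679/10000
s(1y) = (1/(9679/10000) − 1)/(1) = 321/9679 ≈ 3.3165%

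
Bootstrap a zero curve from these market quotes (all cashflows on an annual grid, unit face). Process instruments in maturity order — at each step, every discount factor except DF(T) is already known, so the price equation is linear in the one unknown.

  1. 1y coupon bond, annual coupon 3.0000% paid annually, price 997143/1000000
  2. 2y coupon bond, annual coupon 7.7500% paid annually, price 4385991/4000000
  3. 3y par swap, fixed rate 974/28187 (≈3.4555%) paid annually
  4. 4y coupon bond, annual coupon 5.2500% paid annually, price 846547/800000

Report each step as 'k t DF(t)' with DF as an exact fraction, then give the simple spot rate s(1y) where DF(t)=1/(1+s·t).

1 1 9681/10000
2 2 237/250
3 3 4513/5000
4 4 1081/1250
s(1y) = (1/(9681/10000) − 1)/(1) = 319/9681 ≈ 3.2951%

step 1 [1y] bond c/1=3/100: DF=(997143/1000000 − 3/100·(0))/(1+3/100) = 9681/10000 ≈ 0.968100
step 2 [2y] bond c/1=31/400: DF=(4385991/4000000 − 31/400·(0.968100))/(1+31/400) = 237/250 ≈ 0.948000
step 3 [3y] swap r/1=974/28187: DF=(1 − 974/28187·(0.968100+0.948000))/(1+974/28187) = 4513/5000 ≈ 0.902600
step 4 [4y] bond c/1=21/400: DF=(846547/800000 − 21/400·(0.968100+0.948000+0.902600))/(1+21/400) = 1081/1250 ≈ 0.864800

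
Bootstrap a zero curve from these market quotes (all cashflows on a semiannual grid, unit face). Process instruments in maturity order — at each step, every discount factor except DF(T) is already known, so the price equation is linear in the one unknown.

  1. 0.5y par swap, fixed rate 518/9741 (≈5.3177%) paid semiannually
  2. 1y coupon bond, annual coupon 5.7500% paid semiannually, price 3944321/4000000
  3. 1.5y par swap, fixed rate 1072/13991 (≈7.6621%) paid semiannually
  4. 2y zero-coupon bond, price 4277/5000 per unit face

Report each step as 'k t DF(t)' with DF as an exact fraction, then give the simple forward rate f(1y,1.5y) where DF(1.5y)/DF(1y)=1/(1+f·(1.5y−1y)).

step 1 [0.5y] swap r/2=259/9741: DF=(1 − 259/9741·(0))/(1+259/9741) = 9741/10000 ≈ 0.974100
step 2 [1y] bond c/2=23/800: DF=(3944321/4000000 − 23/800·(0.974100))/(1+23/800) = 9313/10000 ≈ 0.931300
step 3 [1.5y] swap r/2=536/13991: DF=(1 − 536/13991·(0.974100+0.931300))/(1+536/13991) = 558/625 ≈ 0.892800
step 4 [2y] zero: DF = P = 4277/5000 ≈ 0.855400

1 1/2 9741/10000
2 1 9313/10000
3 3/2 558/625
4 2 4277/5000
f(1y,1.5y) = ((9313/10000)/(558/625) − 1)/(1/2) = 385/4464 ≈ 8.6246%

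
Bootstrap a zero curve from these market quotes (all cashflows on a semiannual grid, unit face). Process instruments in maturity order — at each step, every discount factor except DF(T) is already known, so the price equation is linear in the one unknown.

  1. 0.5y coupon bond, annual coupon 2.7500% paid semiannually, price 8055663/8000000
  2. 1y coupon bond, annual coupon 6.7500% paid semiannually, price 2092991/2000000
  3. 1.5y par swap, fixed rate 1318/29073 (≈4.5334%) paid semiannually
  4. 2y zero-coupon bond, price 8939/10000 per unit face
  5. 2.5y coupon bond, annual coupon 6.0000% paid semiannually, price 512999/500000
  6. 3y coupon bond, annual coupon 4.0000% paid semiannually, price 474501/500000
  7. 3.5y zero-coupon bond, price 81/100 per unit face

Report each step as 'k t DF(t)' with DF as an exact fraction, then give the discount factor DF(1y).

step 1 [0.5y] bond c/2=11/800: DF=(8055663/8000000 − 11/800·(0))/(1+11/800) = 9933/10000 ≈ 0.993300
step 2 [1y] bond c/2=27/800: DF=(2092991/2000000 − 27/800·(0.993300))/(1+27/800) = 9799/10000 ≈ 0.979900
step 3 [1.5y] swap r/2=659/29073: DF=(1 − 659/29073·(0.993300+0.979900))/(1+659/29073) = 9341/10000 ≈ 0.934100
step 4 [2y] zero: DF = P = 8939/10000 ≈ 0.893900
step 5 [2.5y] bond c/2=3/100: DF=(512999/500000 − 3/100·(0.993300+0.979900+0.934100+0.893900))/(1+3/100) = 4427/5000 ≈ 0.885400
step 6 [3y] bond c/2=1/50: DF=(474501/500000 − 1/50·(0.993300+0.979900+0.934100+0.893900+0.885400))/(1+1/50) = 1677/2000 ≈ 0.838500
step 7 [3.5y] zero: DF = P = 81/100 ≈ 0.810000

1 1/2 9933/10000
2 1 9799/10000
3 3/2 9341/10000
4 2 8939/10000
5 5/2 4427/5000
6 3 1677/2000
7 7/2 81/100
DF(1y) = 9799/10000 ≈ 0.979900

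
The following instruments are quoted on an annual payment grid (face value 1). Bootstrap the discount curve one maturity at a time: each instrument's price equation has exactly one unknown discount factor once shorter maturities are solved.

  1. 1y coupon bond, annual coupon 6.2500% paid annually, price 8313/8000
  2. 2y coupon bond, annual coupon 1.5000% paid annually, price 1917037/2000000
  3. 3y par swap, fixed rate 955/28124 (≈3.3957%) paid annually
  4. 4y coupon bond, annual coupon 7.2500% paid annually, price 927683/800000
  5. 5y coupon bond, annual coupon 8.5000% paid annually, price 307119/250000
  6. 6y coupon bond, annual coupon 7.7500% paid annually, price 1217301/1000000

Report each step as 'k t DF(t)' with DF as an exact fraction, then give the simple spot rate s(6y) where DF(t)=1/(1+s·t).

step 1 [1y] bond c/1=1/16: DF=(8313/8000 − 1/16·(0))/(1+1/16) = 489/500 ≈ 0.978000
step 2 [2y] bond c/1=3/200: DF=(1917037/2000000 − 3/200·(0.978000))/(1+3/200) = 9299/10000 ≈ 0.929900
step 3 [3y] swap r/1=955/28124: DF=(1 − 955/28124·(0.978000+0.929900))/(1+955/28124) = 1809/2000 ≈ 0.904500
step 4 [4y] bond c/1=29/400: DF=(927683/800000 − 29/400·(0.978000+0.929900+0.904500))/(1+29/400) = 8911/10000 ≈ 0.891100
step 5 [5y] bond c/1=17/200: DF=(307119/250000 − 17/200·(0.978000+0.929900+0.904500+0.891100))/(1+17/200) = 8421/10000 ≈ 0.842100
step 6 [6y] bond c/1=31/400: DF=(1217301/1000000 − 31/400·(0.978000+0.929900+0.904500+0.891100+0.842100))/(1+31/400) = 2007/2500 ≈ 0.802800

1 1 489/500
2 2 9299/10000
3 3 1809/2000
4 4 8911/10000
5 5 8421/10000
6 6 2007/2500
s(6y) = (1/(2007/2500) − 1)/(6) = 493/12042 ≈ 4.0940%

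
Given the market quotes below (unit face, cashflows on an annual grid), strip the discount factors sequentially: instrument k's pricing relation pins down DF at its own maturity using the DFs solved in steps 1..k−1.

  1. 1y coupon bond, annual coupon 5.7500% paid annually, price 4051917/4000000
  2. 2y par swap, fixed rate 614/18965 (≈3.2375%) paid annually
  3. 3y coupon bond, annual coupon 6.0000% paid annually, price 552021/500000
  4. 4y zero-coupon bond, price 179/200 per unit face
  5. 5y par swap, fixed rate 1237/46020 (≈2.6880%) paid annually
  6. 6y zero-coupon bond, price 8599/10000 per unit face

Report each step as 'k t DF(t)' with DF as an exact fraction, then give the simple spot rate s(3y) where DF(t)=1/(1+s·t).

step 1 [1y] bond c/1=23/400: DF=(4051917/4000000 − 23/400·(0))/(1+23/400) = 9579/10000 ≈ 0.957900
step 2 [2y] swap r/1=614/18965: DF=(1 − 614/18965·(0.957900))/(1+614/18965) = 4693/5000 ≈ 0.938600
step 3 [3y] bond c/1=3/50: DF=(552021/500000 − 3/50·(0.957900+0.938600))/(1+3/50) = 4671/5000 ≈ 0.934200
step 4 [4y] zero: DF = P = 179/200 ≈ 0.895000
step 5 [5y] swap r/1=1237/46020: DF=(1 − 1237/46020·(0.957900+0.938600+0.934200+0.895000))/(1+1237/46020) = 8763/10000 ≈ 0.876300
step 6 [6y] zero: DF = P = 8599/10000 ≈ 0.859900

1 1 9579/10000
2 2 4693/5000
3 3 4671/5000
4 4 179/200
5 5 8763/10000
6 6 8599/10000
s(3y) = (1/(4671/5000) − 1)/(3) = 329/14013 ≈ 2.3478%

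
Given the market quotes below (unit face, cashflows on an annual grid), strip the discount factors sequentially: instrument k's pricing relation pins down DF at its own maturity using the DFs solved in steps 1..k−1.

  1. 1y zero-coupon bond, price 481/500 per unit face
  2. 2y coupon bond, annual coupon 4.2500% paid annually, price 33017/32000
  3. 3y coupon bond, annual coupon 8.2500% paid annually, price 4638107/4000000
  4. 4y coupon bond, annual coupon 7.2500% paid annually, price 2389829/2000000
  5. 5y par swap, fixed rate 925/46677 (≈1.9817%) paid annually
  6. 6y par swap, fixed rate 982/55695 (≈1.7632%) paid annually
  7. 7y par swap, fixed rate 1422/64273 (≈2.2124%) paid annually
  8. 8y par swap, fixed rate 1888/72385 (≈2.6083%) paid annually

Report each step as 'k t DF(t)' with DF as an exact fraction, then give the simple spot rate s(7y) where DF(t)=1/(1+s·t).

1 1 481/500
2 2 1901/2000
3 3 4627/5000
4 4 9223/10000
5 5 363/400
6 6 4509/5000
7 7 4289/5000
8 8 507/625
s(7y) = (1/(4289/5000) − 1)/(7) = 711/30023 ≈ 2.3682%

step 1 [1y] zero: DF = P = 481/500 ≈ 0.962000
step 2 [2y] bond c/1=17/400: DF=(33017/32000 − 17/400·(0.962000))/(1+17/400) = 1901/2000 ≈ 0.950500
step 3 [3y] bond c/1=33/400: DF=(4638107/4000000 − 33/400·(0.962000+0.950500))/(1+33/400) = 4627/5000 ≈ 0.925400
step 4 [4y] bond c/1=29/400: DF=(2389829/2000000 − 29/400·(0.962000+0.950500+0.925400))/(1+29/400) = 9223/10000 ≈ 0.922300
step 5 [5y] swap r/1=925/46677: DF=(1 − 925/46677·(0.962000+0.950500+0.925400+0.922300))/(1+925/46677) = 363/400 ≈ 0.907500
step 6 [6y] swap r/1=982/55695: DF=(1 − 982/55695·(0.962000+0.950500+0.925400+0.922300+0.907500))/(1+982/55695) = 4509/5000 ≈ 0.901800
step 7 [7y] swap r/1=1422/64273: DF=(1 − 1422/64273·(0.962000+0.950500+0.925400+0.922300+0.907500+0.901800))/(1+1422/64273) = 4289/5000 ≈ 0.857800
step 8 [8y] swap r/1=1888/72385: DF=(1 − 1888/72385·(0.962000+0.950500+0.925400+0.922300+0.907500+0.901800+0.857800))/(1+1888/72385) = 507/625 ≈ 0.811200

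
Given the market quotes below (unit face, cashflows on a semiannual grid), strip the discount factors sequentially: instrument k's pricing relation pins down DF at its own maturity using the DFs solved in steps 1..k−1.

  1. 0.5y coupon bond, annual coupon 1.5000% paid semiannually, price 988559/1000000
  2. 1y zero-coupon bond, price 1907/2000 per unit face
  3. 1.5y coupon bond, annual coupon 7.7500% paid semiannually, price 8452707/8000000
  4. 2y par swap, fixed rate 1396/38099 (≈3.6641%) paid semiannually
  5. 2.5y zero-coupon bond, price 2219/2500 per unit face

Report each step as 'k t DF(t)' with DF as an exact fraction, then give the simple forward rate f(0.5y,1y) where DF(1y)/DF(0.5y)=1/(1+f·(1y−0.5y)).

1 1/2 2453/2500
2 1 1907/2000
3 3/2 189/200
4 2 4651/5000
5 5/2 2219/2500
f(0.5y,1y) = ((2453/2500)/(1907/2000) − 1)/(1/2) = 554/9535 ≈ 5.8102%

step 1 [0.5y] bond c/2=3/400: DF=(988559/1000000 − 3/400·(0))/(1+3/400) = 2453/2500 ≈ 0.981200
step 2 [1y] zero: DF = P = 1907/2000 ≈ 0.953500
step 3 [1.5y] bond c/2=31/800: DF=(8452707/8000000 − 31/800·(0.981200+0.953500))/(1+31/800) = 189/200 ≈ 0.945000
step 4 [2y] swap r/2=698/38099: DF=(1 − 698/38099·(0.981200+0.953500+0.945000))/(1+698/38099) = 4651/5000 ≈ 0.930200
step 5 [2.5y] zero: DF = P = 2219/2500 ≈ 0.887600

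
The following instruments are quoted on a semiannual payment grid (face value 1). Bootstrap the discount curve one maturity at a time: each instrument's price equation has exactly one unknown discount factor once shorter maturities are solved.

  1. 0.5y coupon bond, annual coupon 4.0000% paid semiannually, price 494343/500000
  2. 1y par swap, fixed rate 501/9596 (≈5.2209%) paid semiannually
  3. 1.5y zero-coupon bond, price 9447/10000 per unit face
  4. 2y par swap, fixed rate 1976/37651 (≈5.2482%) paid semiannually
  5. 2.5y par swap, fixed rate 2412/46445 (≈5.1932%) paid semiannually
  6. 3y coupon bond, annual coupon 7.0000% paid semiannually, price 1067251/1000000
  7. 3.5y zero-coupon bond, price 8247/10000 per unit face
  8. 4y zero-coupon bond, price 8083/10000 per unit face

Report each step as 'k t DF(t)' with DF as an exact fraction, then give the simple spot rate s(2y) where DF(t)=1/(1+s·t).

1 1/2 9693/10000
2 1 9499/10000
3 3/2 9447/10000
4 2 2253/2500
5 5/2 4397/5000
6 3 8741/10000
7 7/2 8247/10000
8 4 8083/10000
s(2y) = (1/(2253/2500) − 1)/(2) = 247/4506 ≈ 5.4816%

step 1 [0.5y] bond c/2=1/50: DF=(494343/500000 − 1/50·(0))/(1+1/50) = 9693/10000 ≈ 0.969300
step 2 [1y] swap r/2=501/19192: DF=(1 − 501/19192·(0.969300))/(1+501/19192) = 9499/10000 ≈ 0.949900
step 3 [1.5y] zero: DF = P = 9447/10000 ≈ 0.944700
step 4 [2y] swap r/2=988/37651: DF=(1 − 988/37651·(0.969300+0.949900+0.944700))/(1+988/37651) = 2253/2500 ≈ 0.901200
step 5 [2.5y] swap r/2=1206/46445: DF=(1 − 1206/46445·(0.969300+0.949900+0.944700+0.901200))/(1+1206/46445) = 4397/5000 ≈ 0.879400
step 6 [3y] bond c/2=7/200: DF=(1067251/1000000 − 7/200·(0.969300+0.949900+0.944700+0.901200+0.879400))/(1+7/200) = 8741/10000 ≈ 0.874100
step 7 [3.5y] zero: DF = P = 8247/10000 ≈ 0.824700
step 8 [4y] zero: DF = P = 8083/10000 ≈ 0.808300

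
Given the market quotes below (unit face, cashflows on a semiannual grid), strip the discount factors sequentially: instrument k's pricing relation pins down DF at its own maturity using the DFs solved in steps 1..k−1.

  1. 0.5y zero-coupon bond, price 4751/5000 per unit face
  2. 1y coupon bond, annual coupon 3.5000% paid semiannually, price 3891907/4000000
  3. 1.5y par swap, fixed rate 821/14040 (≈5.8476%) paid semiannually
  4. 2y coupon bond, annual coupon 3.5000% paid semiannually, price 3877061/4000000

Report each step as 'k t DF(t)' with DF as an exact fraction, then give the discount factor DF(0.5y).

1 1/2 4751/5000
2 1 9399/10000
3 3/2 9179/10000
4 2 9043/10000
DF(0.5y) = 4751/5000 ≈ 0.950200

step 1 [0.5y] zero: DF = P = 4751/5000 ≈ 0.950200
step 2 [1y] bond c/2=7/400: DF=(3891907/4000000 − 7/400·(0.950200))/(1+7/400) = 9399/10000 ≈ 0.939900
step 3 [1.5y] swap r/2=821/28080: DF=(1 − 821/28080·(0.950200+0.939900))/(1+821/28080) = 9179/10000 ≈ 0.917900
step 4 [2y] bond c/2=7/400: DF=(3877061/4000000 − 7/400·(0.950200+0.939900+0.917900))/(1+7/400) = 9043/10000 ≈ 0.904300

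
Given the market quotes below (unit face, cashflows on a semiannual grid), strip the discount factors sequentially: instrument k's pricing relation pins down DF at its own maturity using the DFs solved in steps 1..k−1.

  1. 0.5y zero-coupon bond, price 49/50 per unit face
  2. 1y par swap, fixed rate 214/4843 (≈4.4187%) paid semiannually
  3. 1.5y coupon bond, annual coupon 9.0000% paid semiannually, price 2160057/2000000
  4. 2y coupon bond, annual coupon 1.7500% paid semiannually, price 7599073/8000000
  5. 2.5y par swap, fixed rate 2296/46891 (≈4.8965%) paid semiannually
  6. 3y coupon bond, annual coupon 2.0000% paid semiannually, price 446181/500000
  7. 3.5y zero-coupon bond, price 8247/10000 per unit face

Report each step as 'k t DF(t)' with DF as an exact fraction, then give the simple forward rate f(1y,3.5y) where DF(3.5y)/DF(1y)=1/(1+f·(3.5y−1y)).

step 1 [0.5y] zero: DF = P = 49/50 ≈ 0.980000
step 2 [1y] swap r/2=107/4843: DF=(1 − 107/4843·(0.980000))/(1+107/4843) = 2393/2500 ≈ 0.957200
step 3 [1.5y] bond c/2=9/200: DF=(2160057/2000000 − 9/200·(0.980000+0.957200))/(1+9/200) = 9501/10000 ≈ 0.950100
step 4 [2y] bond c/2=7/800: DF=(7599073/8000000 − 7/800·(0.980000+0.957200+0.950100))/(1+7/800) = 4583/5000 ≈ 0.916600
step 5 [2.5y] swap r/2=1148/46891: DF=(1 − 1148/46891·(0.980000+0.957200+0.950100+0.916600))/(1+1148/46891) = 2213/2500 ≈ 0.885200
step 6 [3y] bond c/2=1/100: DF=(446181/500000 − 1/100·(0.980000+0.957200+0.950100+0.916600+0.885200))/(1+1/100) = 8371/10000 ≈ 0.837100
step 7 [3.5y] zero: DF = P = 8247/10000 ≈ 0.824700

1 1/2 49/50
2 1 2393/2500
3 3/2 9501/10000
4 2 4583/5000
5 5/2 2213/2500
6 3 8371/10000
7 7/2 8247/10000
f(1y,3.5y) = ((2393/2500)/(8247/10000) − 1)/(5/2) = 530/8247 ≈ 6.4266%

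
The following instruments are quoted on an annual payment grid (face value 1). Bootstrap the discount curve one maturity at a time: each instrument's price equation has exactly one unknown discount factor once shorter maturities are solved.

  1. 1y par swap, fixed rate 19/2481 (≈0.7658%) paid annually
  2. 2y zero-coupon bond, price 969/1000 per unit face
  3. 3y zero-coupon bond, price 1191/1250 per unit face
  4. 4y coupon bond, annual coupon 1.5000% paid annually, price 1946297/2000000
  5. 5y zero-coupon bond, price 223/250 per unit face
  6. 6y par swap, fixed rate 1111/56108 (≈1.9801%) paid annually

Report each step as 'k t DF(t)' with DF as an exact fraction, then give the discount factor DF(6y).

1 1 2481/2500
2 2 969/1000
3 3 1191/1250
4 4 9157/10000
5 5 223/250
6 6 8889/10000
DF(6y) = 8889/10000 ≈ 0.888900

step 1 [1y] swap r/1=19/2481: DF=(1 − 19/2481·(0))/(1+19/2481) = 2481/2500 ≈ 0.992400
step 2 [2y] zero: DF = P = 969/1000 ≈ 0.969000
step 3 [3y] zero: DF = P = 1191/1250 ≈ 0.952800
step 4 [4y] bond c/1=3/200: DF=(1946297/2000000 − 3/200·(0.992400+0.969000+0.952800))/(1+3/200) = 9157/10000 ≈ 0.915700
step 5 [5y] zero: DF = P = 223/250 ≈ 0.892000
step 6 [6y] swap r/1=1111/56108: DF=(1 − 1111/56108·(0.992400+0.969000+0.952800+0.915700+0.892000))/(1+1111/56108) = 8889/10000 ≈ 0.888900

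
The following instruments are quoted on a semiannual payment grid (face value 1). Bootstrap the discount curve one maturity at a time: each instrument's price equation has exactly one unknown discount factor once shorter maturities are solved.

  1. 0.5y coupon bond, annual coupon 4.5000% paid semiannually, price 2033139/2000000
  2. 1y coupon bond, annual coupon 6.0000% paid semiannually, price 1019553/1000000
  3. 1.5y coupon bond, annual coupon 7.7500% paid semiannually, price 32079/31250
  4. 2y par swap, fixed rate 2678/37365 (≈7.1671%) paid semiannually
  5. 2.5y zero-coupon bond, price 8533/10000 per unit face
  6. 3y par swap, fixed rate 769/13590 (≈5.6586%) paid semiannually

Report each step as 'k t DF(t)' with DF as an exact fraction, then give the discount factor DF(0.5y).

step 1 [0.5y] bond c/2=9/400: DF=(2033139/2000000 − 9/400·(0))/(1+9/400) = 4971/5000 ≈ 0.994200
step 2 [1y] bond c/2=3/100: DF=(1019553/1000000 − 3/100·(0.994200))/(1+3/100) = 9609/10000 ≈ 0.960900
step 3 [1.5y] bond c/2=31/800: DF=(32079/31250 − 31/800·(0.994200+0.960900))/(1+31/800) = 9153/10000 ≈ 0.915300
step 4 [2y] swap r/2=1339/37365: DF=(1 − 1339/37365·(0.994200+0.960900+0.915300))/(1+1339/37365) = 8661/10000 ≈ 0.866100
step 5 [2.5y] zero: DF = P = 8533/10000 ≈ 0.853300
step 6 [3y] swap r/2=769/27180: DF=(1 − 769/27180·(0.994200+0.960900+0.915300+0.866100+0.853300))/(1+769/27180) = 4231/5000 ≈ 0.846200

1 1/2 4971/5000
2 1 9609/10000
3 3/2 9153/10000
4 2 8661/10000
5 5/2 8533/10000
6 3 4231/5000
DF(0.5y) = 4971/5000 ≈ 0.994200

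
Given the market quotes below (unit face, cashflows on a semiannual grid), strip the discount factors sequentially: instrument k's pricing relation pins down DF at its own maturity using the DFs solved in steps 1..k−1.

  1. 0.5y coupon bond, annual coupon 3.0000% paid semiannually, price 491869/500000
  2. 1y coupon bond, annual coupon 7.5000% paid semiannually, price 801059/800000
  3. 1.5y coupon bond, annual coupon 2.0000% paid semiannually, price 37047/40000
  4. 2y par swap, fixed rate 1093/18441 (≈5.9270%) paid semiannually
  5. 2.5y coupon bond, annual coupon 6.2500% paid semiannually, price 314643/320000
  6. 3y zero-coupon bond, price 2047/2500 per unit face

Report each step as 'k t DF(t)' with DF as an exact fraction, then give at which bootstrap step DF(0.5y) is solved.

step 1 [0.5y] bond c/2=3/200: DF=(491869/500000 − 3/200·(0))/(1+3/200) = 2423/2500 ≈ 0.969200
step 2 [1y] bond c/2=3/80: DF=(801059/800000 − 3/80·(0.969200))/(1+3/80) = 9301/10000 ≈ 0.930100
step 3 [1.5y] bond c/2=1/100: DF=(37047/40000 − 1/100·(0.969200+0.930100))/(1+1/100) = 4491/5000 ≈ 0.898200
step 4 [2y] swap r/2=1093/36882: DF=(1 − 1093/36882·(0.969200+0.930100+0.898200))/(1+1093/36882) = 8907/10000 ≈ 0.890700
step 5 [2.5y] bond c/2=1/32: DF=(314643/320000 − 1/32·(0.969200+0.930100+0.898200+0.890700))/(1+1/32) = 8417/10000 ≈ 0.841700
step 6 [3y] zero: DF = P = 2047/2500 ≈ 0.818800

1 1/2 2423/2500
2 1 9301/10000
3 3/2 4491/5000
4 2 8907/10000
5 5/2 8417/10000
6 3 2047/2500
DF(0.5y) is solved at step 1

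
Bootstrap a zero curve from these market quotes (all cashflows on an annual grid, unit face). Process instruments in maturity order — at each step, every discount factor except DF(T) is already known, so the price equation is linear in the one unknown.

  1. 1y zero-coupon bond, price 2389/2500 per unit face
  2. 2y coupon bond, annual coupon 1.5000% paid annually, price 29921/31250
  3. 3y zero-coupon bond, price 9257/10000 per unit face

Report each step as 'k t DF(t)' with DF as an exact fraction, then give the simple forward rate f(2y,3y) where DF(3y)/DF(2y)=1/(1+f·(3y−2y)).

step 1 [1y] zero: DF = P = 2389/2500 ≈ 0.955600
step 2 [2y] bond c/1=3/200: DF=(29921/31250 − 3/200·(0.955600))/(1+3/200) = 2323/2500 ≈ 0.929200
step 3 [3y] zero: DF = P = 9257/10000 ≈ 0.925700

1 1 2389/2500
2 2 2323/2500
3 3 9257/10000
f(2y,3y) = ((2323/2500)/(9257/10000) − 1)/(1) = 35/9257 ≈ 0.3781%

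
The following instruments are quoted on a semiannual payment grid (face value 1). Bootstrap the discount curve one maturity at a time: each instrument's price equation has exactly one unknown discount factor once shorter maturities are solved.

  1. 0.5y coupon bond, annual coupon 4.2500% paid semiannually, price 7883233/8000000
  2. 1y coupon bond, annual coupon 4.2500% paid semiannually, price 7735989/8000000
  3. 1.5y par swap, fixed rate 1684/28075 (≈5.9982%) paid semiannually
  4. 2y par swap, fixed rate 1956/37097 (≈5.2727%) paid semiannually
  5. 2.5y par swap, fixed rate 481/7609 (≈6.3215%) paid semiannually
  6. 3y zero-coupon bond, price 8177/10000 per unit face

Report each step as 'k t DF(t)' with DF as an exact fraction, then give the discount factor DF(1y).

step 1 [0.5y] bond c/2=17/800: DF=(7883233/8000000 − 17/800·(0))/(1+17/800) = 9649/10000 ≈ 0.964900
step 2 [1y] bond c/2=17/800: DF=(7735989/8000000 − 17/800·(0.964900))/(1+17/800) = 2317/2500 ≈ 0.926800
step 3 [1.5y] swap r/2=842/28075: DF=(1 − 842/28075·(0.964900+0.926800))/(1+842/28075) = 4579/5000 ≈ 0.915800
step 4 [2y] swap r/2=978/37097: DF=(1 − 978/37097·(0.964900+0.926800+0.915800))/(1+978/37097) = 4511/5000 ≈ 0.902200
step 5 [2.5y] swap r/2=481/15218: DF=(1 − 481/15218·(0.964900+0.926800+0.915800+0.902200))/(1+481/15218) = 8557/10000 ≈ 0.855700
step 6 [3y] zero: DF = P = 8177/10000 ≈ 0.817700

1 1/2 9649/10000
2 1 2317/2500
3 3/2 4579/5000
4 2 4511/5000
5 5/2 8557/10000
6 3 8177/10000
DF(1y) = 2317/2500 ≈ 0.926800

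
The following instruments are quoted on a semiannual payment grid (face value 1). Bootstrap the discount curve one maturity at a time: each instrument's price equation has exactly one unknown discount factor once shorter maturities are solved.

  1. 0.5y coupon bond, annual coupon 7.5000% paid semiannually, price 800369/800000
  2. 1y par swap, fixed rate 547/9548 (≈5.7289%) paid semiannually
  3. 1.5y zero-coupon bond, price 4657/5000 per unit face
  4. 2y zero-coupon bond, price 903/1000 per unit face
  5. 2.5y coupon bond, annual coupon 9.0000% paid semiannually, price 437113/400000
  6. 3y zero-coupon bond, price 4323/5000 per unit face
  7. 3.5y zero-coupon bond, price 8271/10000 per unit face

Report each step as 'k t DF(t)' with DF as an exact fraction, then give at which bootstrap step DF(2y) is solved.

step 1 [0.5y] bond c/2=3/80: DF=(800369/800000 − 3/80·(0))/(1+3/80) = 9643/10000 ≈ 0.964300
step 2 [1y] swap r/2=547/19096: DF=(1 − 547/19096·(0.964300))/(1+547/19096) = 9453/10000 ≈ 0.945300
step 3 [1.5y] zero: DF = P = 4657/5000 ≈ 0.931400
step 4 [2y] zero: DF = P = 903/1000 ≈ 0.903000
step 5 [2.5y] bond c/2=9/200: DF=(437113/400000 − 9/200·(0.964300+0.945300+0.931400+0.903000))/(1+9/200) = 1769/2000 ≈ 0.884500
step 6 [3y] zero: DF = P = 4323/5000 ≈ 0.864600
step 7 [3.5y] zero: DF = P = 8271/10000 ≈ 0.827100

1 1/2 9643/10000
2 1 9453/10000
3 3/2 4657/5000
4 2 903/1000
5 5/2 1769/2000
6 3 4323/5000
7 7/2 8271/10000
DF(2y) is solved at step 4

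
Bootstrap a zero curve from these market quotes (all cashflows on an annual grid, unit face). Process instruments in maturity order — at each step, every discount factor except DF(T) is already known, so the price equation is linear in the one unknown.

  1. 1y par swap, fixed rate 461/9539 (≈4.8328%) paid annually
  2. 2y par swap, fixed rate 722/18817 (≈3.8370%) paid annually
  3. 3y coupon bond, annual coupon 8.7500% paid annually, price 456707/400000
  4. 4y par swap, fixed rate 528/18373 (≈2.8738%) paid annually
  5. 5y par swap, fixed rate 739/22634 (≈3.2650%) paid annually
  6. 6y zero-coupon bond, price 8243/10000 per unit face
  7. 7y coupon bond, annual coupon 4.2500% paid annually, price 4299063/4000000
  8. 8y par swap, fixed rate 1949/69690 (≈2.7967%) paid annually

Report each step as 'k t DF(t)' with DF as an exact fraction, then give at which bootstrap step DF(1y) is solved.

1 1 9539/10000
2 2 4639/5000
3 3 1797/2000
4 4 559/625
5 5 4261/5000
6 6 8243/10000
7 7 508/625
8 8 8051/10000
DF(1y) is solved at step 1

step 1 [1y] swap r/1=461/9539: DF=(1 − 461/9539·(0))/(1+461/9539) = 9539/10000 ≈ 0.953900
step 2 [2y] swap r/1=722/18817: DF=(1 − 722/18817·(0.953900))/(1+722/18817) = 4639/5000 ≈ 0.927800
step 3 [3y] bond c/1=7/80: DF=(456707/400000 − 7/80·(0.953900+0.927800))/(1+7/80) = 1797/2000 ≈ 0.898500
step 4 [4y] swap r/1=528/18373: DF=(1 − 528/18373·(0.953900+0.927800+0.898500))/(1+528/18373) = 559/625 ≈ 0.894400
step 5 [5y] swap r/1=739/22634: DF=(1 − 739/22634·(0.953900+0.927800+0.898500+0.894400))/(1+739/22634) = 4261/5000 ≈ 0.852200
step 6 [6y] zero: DF = P = 8243/10000 ≈ 0.824300
step 7 [7y] bond c/1=17/400: DF=(4299063/4000000 − 17/400·(0.953900+0.927800+0.898500+0.894400+0.852200+0.824300))/(1+17/400) = 508/625 ≈ 0.812800
step 8 [8y] swap r/1=1949/69690: DF=(1 − 1949/69690·(0.953900+0.927800+0.898500+0.894400+0.852200+0.824300+0.812800))/(1+1949/69690) = 8051/10000 ≈ 0.805100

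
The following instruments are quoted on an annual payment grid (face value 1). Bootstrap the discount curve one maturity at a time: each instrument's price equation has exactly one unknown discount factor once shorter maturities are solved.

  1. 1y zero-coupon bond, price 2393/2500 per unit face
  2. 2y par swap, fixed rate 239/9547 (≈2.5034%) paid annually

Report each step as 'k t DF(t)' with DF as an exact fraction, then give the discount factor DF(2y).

1 1 2393/2500
2 2 4761/5000
DF(2y) = 4761/5000 ≈ 0.952200

step 1 [1y] zero: DF = P = 2393/2500 ≈ 0.957200
step 2 [2y] swap r/1=239/9547: DF=(1 − 239/9547·(0.957200))/(1+239/9547) = 4761/5000 ≈ 0.952200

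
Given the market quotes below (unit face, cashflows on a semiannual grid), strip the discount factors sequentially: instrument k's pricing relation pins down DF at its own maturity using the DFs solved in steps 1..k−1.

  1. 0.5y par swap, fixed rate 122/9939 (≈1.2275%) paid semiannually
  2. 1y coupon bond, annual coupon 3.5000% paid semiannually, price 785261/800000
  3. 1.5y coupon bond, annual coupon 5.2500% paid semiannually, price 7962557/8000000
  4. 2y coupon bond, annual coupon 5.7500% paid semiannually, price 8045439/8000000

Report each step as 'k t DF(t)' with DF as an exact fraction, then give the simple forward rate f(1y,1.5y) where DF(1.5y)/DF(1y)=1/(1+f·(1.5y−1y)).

1 1/2 9939/10000
2 1 2369/2500
3 3/2 4601/5000
4 2 561/625
f(1y,1.5y) = ((2369/2500)/(4601/5000) − 1)/(1/2) = 274/4601 ≈ 5.9552%

step 1 [0.5y] swap r/2=61/9939: DF=(1 − 61/9939·(0))/(1+61/9939) = 9939/10000 ≈ 0.993900
step 2 [1y] bond c/2=7/400: DF=(785261/800000 − 7/400·(0.993900))/(1+7/400) = 2369/2500 ≈ 0.947600
step 3 [1.5y] bond c/2=21/800: DF=(7962557/8000000 − 21/800·(0.993900+0.947600))/(1+21/800) = 4601/5000 ≈ 0.920200
step 4 [2y] bond c/2=23/800: DF=(8045439/8000000 − 23/800·(0.993900+0.947600+0.920200))/(1+23/800) = 561/625 ≈ 0.897600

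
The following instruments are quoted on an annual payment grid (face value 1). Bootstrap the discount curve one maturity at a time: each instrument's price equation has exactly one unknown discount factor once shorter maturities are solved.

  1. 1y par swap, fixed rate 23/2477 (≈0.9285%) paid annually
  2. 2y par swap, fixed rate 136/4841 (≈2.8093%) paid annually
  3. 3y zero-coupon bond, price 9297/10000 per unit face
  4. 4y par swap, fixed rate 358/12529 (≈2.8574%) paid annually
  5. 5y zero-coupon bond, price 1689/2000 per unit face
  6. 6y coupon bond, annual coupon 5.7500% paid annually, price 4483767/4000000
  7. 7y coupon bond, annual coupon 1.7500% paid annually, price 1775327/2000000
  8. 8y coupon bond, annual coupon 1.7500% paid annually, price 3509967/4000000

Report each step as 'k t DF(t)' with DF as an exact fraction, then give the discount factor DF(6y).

1 1 2477/2500
2 2 591/625
3 3 9297/10000
4 4 4463/5000
5 5 1689/2000
6 6 8097/10000
7 7 7793/10000
8 8 7559/10000
DF(6y) = 8097/10000 ≈ 0.809700

step 1 [1y] swap r/1=23/2477: DF=(1 − 23/2477·(0))/(1+23/2477) = 2477/2500 ≈ 0.990800
step 2 [2y] swap r/1=136/4841: DF=(1 − 136/4841·(0.990800))/(1+136/4841) = 591/625 ≈ 0.945600
step 3 [3y] zero: DF = P = 9297/10000 ≈ 0.929700
step 4 [4y] swap r/1=358/12529: DF=(1 − 358/12529·(0.990800+0.945600+0.929700))/(1+358/12529) = 4463/5000 ≈ 0.892600
step 5 [5y] zero: DF = P = 1689/2000 ≈ 0.844500
step 6 [6y] bond c/1=23/400: DF=(4483767/4000000 − 23/400·(0.990800+0.945600+0.929700+0.892600+0.844500))/(1+23/400) = 8097/10000 ≈ 0.809700
step 7 [7y] bond c/1=7/400: DF=(1775327/2000000 − 7/400·(0.990800+0.945600+0.929700+0.892600+0.844500+0.809700))/(1+7/400) = 7793/10000 ≈ 0.779300
step 8 [8y] bond c/1=7/400: DF=(3509967/4000000 − 7/400·(0.990800+0.945600+0.929700+0.892600+0.844500+0.809700+0.779300))/(1+7/400) = 7559/10000 ≈ 0.755900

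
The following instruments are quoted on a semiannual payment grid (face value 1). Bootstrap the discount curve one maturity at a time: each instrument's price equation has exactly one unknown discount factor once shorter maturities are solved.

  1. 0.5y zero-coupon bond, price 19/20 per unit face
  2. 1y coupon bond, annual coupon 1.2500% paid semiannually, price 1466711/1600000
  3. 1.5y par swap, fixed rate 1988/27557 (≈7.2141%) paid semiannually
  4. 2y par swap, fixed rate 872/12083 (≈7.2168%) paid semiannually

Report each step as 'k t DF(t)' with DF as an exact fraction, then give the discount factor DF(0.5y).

step 1 [0.5y] zero: DF = P = 19/20 ≈ 0.950000
step 2 [1y] bond c/2=1/160: DF=(1466711/1600000 − 1/160·(0.950000))/(1+1/160) = 9051/10000 ≈ 0.905100
step 3 [1.5y] swap r/2=994/27557: DF=(1 − 994/27557·(0.950000+0.905100))/(1+994/27557) = 4503/5000 ≈ 0.900600
step 4 [2y] swap r/2=436/12083: DF=(1 − 436/12083·(0.950000+0.905100+0.900600))/(1+436/12083) = 2173/2500 ≈ 0.869200

1 1/2 19/20
2 1 9051/10000
3 3/2 4503/5000
4 2 2173/2500
DF(0.5y) = 19/20 ≈ 0.950000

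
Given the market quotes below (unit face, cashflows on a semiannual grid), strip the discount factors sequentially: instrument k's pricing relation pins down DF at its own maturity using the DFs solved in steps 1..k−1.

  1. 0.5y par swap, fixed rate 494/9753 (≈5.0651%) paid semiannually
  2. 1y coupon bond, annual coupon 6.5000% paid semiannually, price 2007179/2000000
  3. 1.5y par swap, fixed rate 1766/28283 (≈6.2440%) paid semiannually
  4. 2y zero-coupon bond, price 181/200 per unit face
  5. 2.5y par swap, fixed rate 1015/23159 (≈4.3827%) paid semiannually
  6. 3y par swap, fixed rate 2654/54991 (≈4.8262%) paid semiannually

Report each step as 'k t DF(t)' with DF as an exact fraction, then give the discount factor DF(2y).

1 1/2 9753/10000
2 1 9413/10000
3 3/2 9117/10000
4 2 181/200
5 5/2 1797/2000
6 3 8673/10000
DF(2y) = 181/200 ≈ 0.905000

step 1 [0.5y] swap r/2=247/9753: DF=(1 − 247/9753·(0))/(1+247/9753) = 9753/10000 ≈ 0.975300
step 2 [1y] bond c/2=13/400: DF=(2007179/2000000 − 13/400·(0.975300))/(1+13/400) = 9413/10000 ≈ 0.941300
step 3 [1.5y] swap r/2=883/28283: DF=(1 − 883/28283·(0.975300+0.941300))/(1+883/28283) = 9117/10000 ≈ 0.911700
step 4 [2y] zero: DF = P = 181/200 ≈ 0.905000
step 5 [2.5y] swap r/2=1015/46318: DF=(1 − 1015/46318·(0.975300+0.941300+0.911700+0.905000))/(1+1015/46318) = 1797/2000 ≈ 0.898500
step 6 [3y] swap r/2=1327/54991: DF=(1 − 1327/54991·(0.975300+0.941300+0.911700+0.905000+0.898500))/(1+1327/54991) = 8673/10000 ≈ 0.867300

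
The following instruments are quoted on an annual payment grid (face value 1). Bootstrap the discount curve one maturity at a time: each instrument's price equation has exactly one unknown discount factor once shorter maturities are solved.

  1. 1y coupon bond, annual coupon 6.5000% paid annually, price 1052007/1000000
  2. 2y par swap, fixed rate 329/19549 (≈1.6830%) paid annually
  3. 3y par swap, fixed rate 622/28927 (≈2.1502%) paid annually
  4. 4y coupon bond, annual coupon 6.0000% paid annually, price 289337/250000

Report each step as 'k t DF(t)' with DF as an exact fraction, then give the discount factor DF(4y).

1 1 4939/5000
2 2 9671/10000
3 3 4689/5000
4 4 9281/10000
DF(4y) = 9281/10000 ≈ 0.928100

step 1 [1y] bond c/1=13/200: DF=(1052007/1000000 − 13/200·(0))/(1+13/200) = 4939/5000 ≈ 0.987800
step 2 [2y] swap r/1=329/19549: DF=(1 − 329/19549·(0.987800))/(1+329/19549) = 9671/10000 ≈ 0.967100
step 3 [3y] swap r/1=622/28927: DF=(1 − 622/28927·(0.987800+0.967100))/(1+622/28927) = 4689/5000 ≈ 0.937800
step 4 [4y] bond c/1=3/50: DF=(289337/250000 − 3/50·(0.987800+0.967100+0.937800))/(1+3/50) = 9281/10000 ≈ 0.928100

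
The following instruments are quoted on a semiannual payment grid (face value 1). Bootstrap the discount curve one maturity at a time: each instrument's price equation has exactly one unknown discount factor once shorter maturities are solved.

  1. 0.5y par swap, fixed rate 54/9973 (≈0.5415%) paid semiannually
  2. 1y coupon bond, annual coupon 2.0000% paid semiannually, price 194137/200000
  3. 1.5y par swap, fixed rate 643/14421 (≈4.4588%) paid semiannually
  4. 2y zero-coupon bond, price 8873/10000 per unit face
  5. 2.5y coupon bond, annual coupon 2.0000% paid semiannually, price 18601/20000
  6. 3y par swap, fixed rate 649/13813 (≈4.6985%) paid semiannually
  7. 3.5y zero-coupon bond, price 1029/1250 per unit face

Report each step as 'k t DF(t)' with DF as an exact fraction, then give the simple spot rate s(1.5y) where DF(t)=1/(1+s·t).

step 1 [0.5y] swap r/2=27/9973: DF=(1 − 27/9973·(0))/(1+27/9973) = 9973/10000 ≈ 0.997300
step 2 [1y] bond c/2=1/100: DF=(194137/200000 − 1/100·(0.997300))/(1+1/100) = 1189/1250 ≈ 0.951200
step 3 [1.5y] swap r/2=643/28842: DF=(1 − 643/28842·(0.997300+0.951200))/(1+643/28842) = 9357/10000 ≈ 0.935700
step 4 [2y] zero: DF = P = 8873/10000 ≈ 0.887300
step 5 [2.5y] bond c/2=1/100: DF=(18601/20000 − 1/100·(0.997300+0.951200+0.935700+0.887300))/(1+1/100) = 1767/2000 ≈ 0.883500
step 6 [3y] swap r/2=649/27626: DF=(1 − 649/27626·(0.997300+0.951200+0.935700+0.887300+0.883500))/(1+649/27626) = 4351/5000 ≈ 0.870200
step 7 [3.5y] zero: DF = P = 1029/1250 ≈ 0.823200

1 1/2 9973/10000
2 1 1189/1250
3 3/2 9357/10000
4 2 8873/10000
5 5/2 1767/2000
6 3 4351/5000
7 7/2 1029/1250
s(1.5y) = (1/(9357/10000) − 1)/(3/2) = 1286/28071 ≈ 4.5812%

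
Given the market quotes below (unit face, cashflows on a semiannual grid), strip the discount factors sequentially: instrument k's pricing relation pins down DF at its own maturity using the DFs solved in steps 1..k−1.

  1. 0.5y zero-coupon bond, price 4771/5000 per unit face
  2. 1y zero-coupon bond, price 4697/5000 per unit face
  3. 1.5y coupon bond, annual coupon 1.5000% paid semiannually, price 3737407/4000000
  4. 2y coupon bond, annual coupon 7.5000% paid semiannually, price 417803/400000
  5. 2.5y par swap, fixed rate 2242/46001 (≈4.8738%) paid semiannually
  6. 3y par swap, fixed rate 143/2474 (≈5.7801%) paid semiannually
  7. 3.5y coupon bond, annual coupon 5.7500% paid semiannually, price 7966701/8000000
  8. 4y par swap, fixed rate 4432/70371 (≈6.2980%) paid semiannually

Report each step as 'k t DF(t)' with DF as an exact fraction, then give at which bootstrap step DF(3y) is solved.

1 1/2 4771/5000
2 1 4697/5000
3 3/2 9133/10000
4 2 9053/10000
5 5/2 8879/10000
6 3 8427/10000
7 7/2 8159/10000
8 4 973/1250
DF(3y) is solved at step 6

step 1 [0.5y] zero: DF = P = 4771/5000 ≈ 0.954200
step 2 [1y] zero: DF = P = 4697/5000 ≈ 0.939400
step 3 [1.5y] bond c/2=3/400: DF=(3737407/4000000 − 3/400·(0.954200+0.939400))/(1+3/400) = 9133/10000 ≈ 0.913300
step 4 [2y] bond c/2=3/80: DF=(417803/400000 − 3/80·(0.954200+0.939400+0.913300))/(1+3/80) = 9053/10000 ≈ 0.905300
step 5 [2.5y] swap r/2=1121/46001: DF=(1 − 1121/46001·(0.954200+0.939400+0.913300+0.905300))/(1+1121/46001) = 8879/10000 ≈ 0.887900
step 6 [3y] swap r/2=143/4948: DF=(1 − 143/4948·(0.954200+0.939400+0.913300+0.905300+0.887900))/(1+143/4948) = 8427/10000 ≈ 0.842700
step 7 [3.5y] bond c/2=23/800: DF=(7966701/8000000 − 23/800·(0.954200+0.939400+0.913300+0.905300+0.887900+0.842700))/(1+23/800) = 8159/10000 ≈ 0.815900
step 8 [4y] swap r/2=2216/70371: DF=(1 − 2216/70371·(0.954200+0.939400+0.913300+0.905300+0.887900+0.842700+0.815900))/(1+2216/70371) = 973/1250 ≈ 0.778400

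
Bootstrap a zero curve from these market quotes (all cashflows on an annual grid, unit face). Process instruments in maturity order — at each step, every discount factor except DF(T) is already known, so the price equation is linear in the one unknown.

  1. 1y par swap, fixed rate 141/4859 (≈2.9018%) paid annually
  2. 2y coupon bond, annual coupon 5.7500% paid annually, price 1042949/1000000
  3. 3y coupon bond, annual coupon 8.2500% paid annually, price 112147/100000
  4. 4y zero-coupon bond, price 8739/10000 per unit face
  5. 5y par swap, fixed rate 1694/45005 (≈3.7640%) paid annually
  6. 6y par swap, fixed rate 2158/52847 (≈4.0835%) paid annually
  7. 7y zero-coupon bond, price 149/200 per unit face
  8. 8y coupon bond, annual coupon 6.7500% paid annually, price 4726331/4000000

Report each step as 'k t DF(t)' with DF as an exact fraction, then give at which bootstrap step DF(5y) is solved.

1 1 4859/5000
2 2 4667/5000
3 3 2227/2500
4 4 8739/10000
5 5 4153/5000
6 6 3921/5000
7 7 149/200
8 8 907/1250
DF(5y) is solved at step 5

step 1 [1y] swap r/1=141/4859: DF=(1 − 141/4859·(0))/(1+141/4859) = 4859/5000 ≈ 0.971800
step 2 [2y] bond c/1=23/400: DF=(1042949/1000000 − 23/400·(0.971800))/(1+23/400) = 4667/5000 ≈ 0.933400
step 3 [3y] bond c/1=33/400: DF=(112147/100000 − 33/400·(0.971800+0.933400))/(1+33/400) = 2227/2500 ≈ 0.890800
step 4 [4y] zero: DF = P = 8739/10000 ≈ 0.873900
step 5 [5y] swap r/1=1694/45005: DF=(1 − 1694/45005·(0.971800+0.933400+0.890800+0.873900))/(1+1694/45005) = 4153/5000 ≈ 0.830600
step 6 [6y] swap r/1=2158/52847: DF=(1 − 2158/52847·(0.971800+0.933400+0.890800+0.873900+0.830600))/(1+2158/52847) = 3921/5000 ≈ 0.784200
step 7 [7y] zero: DF = P = 149/200 ≈ 0.745000
step 8 [8y] bond c/1=27/400: DF=(4726331/4000000 − 27/400·(0.971800+0.933400+0.890800+0.873900+0.830600+0.784200+0.745000))/(1+27/400) = 907/1250 ≈ 0.725600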